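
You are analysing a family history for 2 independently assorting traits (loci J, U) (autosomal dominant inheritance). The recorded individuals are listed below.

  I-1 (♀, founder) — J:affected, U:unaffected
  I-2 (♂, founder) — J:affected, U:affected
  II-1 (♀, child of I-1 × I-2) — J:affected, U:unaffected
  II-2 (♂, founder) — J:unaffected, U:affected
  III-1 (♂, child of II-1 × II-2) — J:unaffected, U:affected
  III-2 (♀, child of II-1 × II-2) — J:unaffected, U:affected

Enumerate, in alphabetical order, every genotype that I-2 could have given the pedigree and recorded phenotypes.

I-2 ∈ {JJ Uu, Jj Uu}

J/I-1 aff ·: Jj|JJ
J/I-2 aff ·: Jj|JJ
J/II-1 aff I-1×I-2: Jj
J/II-2 un ·: jj
J/III-1 un II-1×II-2: jj
J/III-2 un II-1×II-2: jj
⇒ J over [I-1,I-2,II-1,II-2,III-1,III-2]: 3 consistent
U/I-1 un ·: uu
U/I-2 aff ·: Uu
U/II-1 un I-1×I-2: uu
U/II-2 aff ·: Uu|UU
U/III-1 aff II-1×II-2: Uu
U/III-2 aff II-1×II-2: Uu
⇒ U over [I-1,I-2,II-1,II-2,III-1,III-2]: 2 consistent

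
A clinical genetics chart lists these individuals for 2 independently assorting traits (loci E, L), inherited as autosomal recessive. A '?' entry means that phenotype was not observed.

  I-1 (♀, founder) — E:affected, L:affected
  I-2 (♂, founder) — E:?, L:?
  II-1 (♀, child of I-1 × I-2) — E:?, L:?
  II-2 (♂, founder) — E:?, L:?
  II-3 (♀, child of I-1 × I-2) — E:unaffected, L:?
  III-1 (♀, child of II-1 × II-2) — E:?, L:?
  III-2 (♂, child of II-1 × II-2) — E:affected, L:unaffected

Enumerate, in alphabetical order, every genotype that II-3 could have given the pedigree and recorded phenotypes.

E/I-1 aff ·: ee
E/I-2 ? ·: EE|Ee
E/II-1 ? I-1×I-2: Ee|ee
E/II-2 ? ·: Ee|ee
E/II-3 un I-1×I-2: Ee
E/III-1 ? II-1×II-2: EE|Ee|ee
E/III-2 aff II-1×II-2: ee
⇒ E over [I-1,I-2,II-1,II-2,II-3,III-1,III-2]: 13 consistent
L/I-1 aff ·: ll
L/I-2 ? ·: LL|Ll|ll
L/II-1 ? I-1×I-2: Ll|ll
L/II-2 ? ·: LL|Ll|ll
L/II-3 ? I-1×I-2: Ll|ll
L/III-1 ? II-1×II-2: LL|Ll|ll
L/III-2 un II-1×II-2: LL|Ll
⇒ L over [I-1,I-2,II-1,II-2,II-3,III-1,III-2]: 45 consistent

II-3 ∈ {Ee Ll, Ee ll}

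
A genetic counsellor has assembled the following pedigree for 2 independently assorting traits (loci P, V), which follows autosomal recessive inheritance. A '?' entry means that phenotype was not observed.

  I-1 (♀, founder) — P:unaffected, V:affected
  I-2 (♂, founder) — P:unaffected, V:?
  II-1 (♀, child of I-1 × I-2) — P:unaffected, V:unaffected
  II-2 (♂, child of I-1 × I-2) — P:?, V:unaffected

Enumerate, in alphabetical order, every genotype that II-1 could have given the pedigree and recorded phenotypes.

P/I-1 un ·: PP|Pp
P/I-2 un ·: PP|Pp
P/II-1 un I-1×I-2: PP|Pp
P/II-2 ? I-1×I-2: PP|Pp|pp
⇒ P over [I-1,I-2,II-1,II-2]: 15 consistent
V/I-1 aff ·: vv
V/I-2 ? ·: VV|Vv
V/II-1 un I-1×I-2: Vv
V/II-2 un I-1×I-2: Vv
⇒ V over [I-1,I-2,II-1,II-2]: 2 consistent

II-1 ∈ {PP Vv, Pp Vv}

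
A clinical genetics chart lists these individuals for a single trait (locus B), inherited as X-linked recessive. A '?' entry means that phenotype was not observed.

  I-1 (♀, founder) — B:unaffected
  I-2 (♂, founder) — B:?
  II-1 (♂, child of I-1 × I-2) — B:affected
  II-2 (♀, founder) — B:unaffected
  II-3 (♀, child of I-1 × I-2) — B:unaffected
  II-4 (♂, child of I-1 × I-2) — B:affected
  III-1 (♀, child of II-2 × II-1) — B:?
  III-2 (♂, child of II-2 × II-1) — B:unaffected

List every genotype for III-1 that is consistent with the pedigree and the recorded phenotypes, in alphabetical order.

B/I-1 un ·: X^BX^b
B/I-2 ? ·: X^BY|X^bY
B/II-1 aff I-1×I-2: X^bY
B/II-2 un ·: X^BX^B|X^BX^b
B/II-3 un I-1×I-2: X^BX^B|X^BX^b
B/II-4 aff I-1×I-2: X^bY
B/III-1 ? II-2×II-1: X^BX^b|X^bX^b
B/III-2 un II-2×II-1: X^BY
⇒ B over [I-1,I-2,II-1,II-2,II-3,II-4,III-1,III-2]: 9 consistent

III-1 ∈ {X^BX^b, X^bX^b}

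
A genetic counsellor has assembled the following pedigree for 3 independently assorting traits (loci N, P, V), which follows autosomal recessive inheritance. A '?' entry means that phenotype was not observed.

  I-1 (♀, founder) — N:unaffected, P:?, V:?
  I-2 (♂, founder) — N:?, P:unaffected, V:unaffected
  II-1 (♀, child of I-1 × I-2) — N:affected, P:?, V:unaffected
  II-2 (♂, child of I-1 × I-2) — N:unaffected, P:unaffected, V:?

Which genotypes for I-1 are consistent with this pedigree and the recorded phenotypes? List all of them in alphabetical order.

I-1 ∈ {Nn PP VV, Nn PP Vv, Nn PP vv, Nn Pp VV, Nn Pp Vv, Nn Pp vv, Nn pp VV, Nn pp Vv, Nn pp vv}

N/I-1 un ·: Nn
N/I-2 ? ·: Nn|nn
N/II-1 aff I-1×I-2: nn
N/II-2 un I-1×I-2: NN|Nn
⇒ N over [I-1,I-2,II-1,II-2]: 3 consistent
P/I-1 ? ·: PP|Pp|pp
P/I-2 un ·: PP|Pp
P/II-1 ? I-1×I-2: PP|Pp|pp
P/II-2 un I-1×I-2: PP|Pp
⇒ P over [I-1,I-2,II-1,II-2]: 18 consistent
V/I-1 ? ·: VV|Vv|vv
V/I-2 un ·: VV|Vv
V/II-1 un I-1×I-2: VV|Vv
V/II-2 ? I-1×I-2: VV|Vv|vv
⇒ V over [I-1,I-2,II-1,II-2]: 18 consistent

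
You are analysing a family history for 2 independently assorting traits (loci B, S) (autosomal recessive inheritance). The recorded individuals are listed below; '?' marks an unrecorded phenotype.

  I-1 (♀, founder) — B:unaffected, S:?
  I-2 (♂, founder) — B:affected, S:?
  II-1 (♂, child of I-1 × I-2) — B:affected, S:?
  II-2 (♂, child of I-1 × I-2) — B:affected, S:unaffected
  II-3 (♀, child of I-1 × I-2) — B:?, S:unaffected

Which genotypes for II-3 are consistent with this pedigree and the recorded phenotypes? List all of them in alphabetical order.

II-3 ∈ {Bb SS, Bb Ss, bb SS, bb Ss}

B/I-1 un ·: Bb
B/I-2 aff ·: bb
B/II-1 aff I-1×I-2: bb
B/II-2 aff I-1×I-2: bb
B/II-3 ? I-1×I-2: Bb|bb
⇒ B over [I-1,I-2,II-1,II-2,II-3]: 2 consistent
S/I-1 ? ·: SS|Ss|ss
S/I-2 ? ·: SS|Ss|ss
S/II-1 ? I-1×I-2: SS|Ss|ss
S/II-2 un I-1×I-2: SS|Ss
S/II-3 un I-1×I-2: SS|Ss
⇒ S over [I-1,I-2,II-1,II-2,II-3]: 35 consistent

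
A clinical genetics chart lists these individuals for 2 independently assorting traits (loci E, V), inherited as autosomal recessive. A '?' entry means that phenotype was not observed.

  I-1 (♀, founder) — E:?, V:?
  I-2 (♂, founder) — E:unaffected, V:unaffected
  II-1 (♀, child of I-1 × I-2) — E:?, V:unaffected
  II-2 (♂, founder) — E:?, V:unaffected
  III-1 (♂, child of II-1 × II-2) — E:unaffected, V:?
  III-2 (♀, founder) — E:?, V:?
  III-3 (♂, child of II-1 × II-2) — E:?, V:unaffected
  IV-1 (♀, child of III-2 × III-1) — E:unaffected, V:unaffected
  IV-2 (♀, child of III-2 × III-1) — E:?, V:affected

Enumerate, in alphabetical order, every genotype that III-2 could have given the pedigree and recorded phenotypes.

E/I-1 ? ·: EE|Ee|ee
E/I-2 un ·: EE|Ee
E/II-1 ? I-1×I-2: EE|Ee|ee
E/II-2 ? ·: EE|Ee|ee
E/III-1 un II-1×II-2: EE|Ee
E/III-2 ? ·: EE|Ee|ee
E/III-3 ? II-1×II-2: EE|Ee|ee
E/IV-1 un III-2×III-1: EE|Ee
E/IV-2 ? III-2×III-1: EE|Ee|ee
⇒ E over [I-1,I-2,II-1,II-2,III-1,III-2,III-3,IV-1,IV-2]: 858 consistent
V/I-1 ? ·: VV|Vv|vv
V/I-2 un ·: VV|Vv
V/II-1 un I-1×I-2: VV|Vv
V/II-2 un ·: VV|Vv
V/III-1 ? II-1×II-2: Vv|vv
V/III-2 ? ·: Vv|vv
V/III-3 un II-1×II-2: VV|Vv
V/IV-1 un III-2×III-1: VV|Vv
V/IV-2 aff III-2×III-1: vv
⇒ V over [I-1,I-2,II-1,II-2,III-1,III-2,III-3,IV-1,IV-2]: 94 consistent

III-2 ∈ {EE Vv, EE vv, Ee Vv, Ee vv, ee Vv, ee vv}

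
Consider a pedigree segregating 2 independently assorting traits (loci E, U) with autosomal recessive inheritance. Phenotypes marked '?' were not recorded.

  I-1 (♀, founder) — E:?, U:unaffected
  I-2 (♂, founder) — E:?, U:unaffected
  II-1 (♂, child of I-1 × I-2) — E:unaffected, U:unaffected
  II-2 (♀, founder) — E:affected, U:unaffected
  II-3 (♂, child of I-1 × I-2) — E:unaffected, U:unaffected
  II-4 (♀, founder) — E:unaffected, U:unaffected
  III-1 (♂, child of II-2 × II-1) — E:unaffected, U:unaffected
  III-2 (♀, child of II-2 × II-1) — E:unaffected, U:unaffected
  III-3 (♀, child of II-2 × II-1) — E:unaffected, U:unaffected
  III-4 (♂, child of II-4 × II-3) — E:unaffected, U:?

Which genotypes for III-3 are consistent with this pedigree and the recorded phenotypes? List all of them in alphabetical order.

III-3 ∈ {Ee UU, Ee Uu}

E/I-1 ? ·: EE|Ee|ee
E/I-2 ? ·: EE|Ee|ee
E/II-1 un I-1×I-2: EE|Ee
E/II-2 aff ·: ee
E/II-3 un I-1×I-2: EE|Ee
E/II-4 un ·: EE|Ee
E/III-1 un II-2×II-1: Ee
E/III-2 un II-2×II-1: Ee
E/III-3 un II-2×II-1: Ee
E/III-4 un II-4×II-3: EE|Ee
⇒ E over [I-1,I-2,II-1,II-2,II-3,II-4,III-1,III-2,III-3,III-4]: 61 consistent
U/I-1 un ·: UU|Uu
U/I-2 un ·: UU|Uu
U/II-1 un I-1×I-2: UU|Uu
U/II-2 un ·: UU|Uu
U/II-3 un I-1×I-2: UU|Uu
U/II-4 un ·: UU|Uu
U/III-1 un II-2×II-1: UU|Uu
U/III-2 un II-2×II-1: UU|Uu
U/III-3 un II-2×II-1: UU|Uu
U/III-4 ? II-4×II-3: UU|Uu|uu
⇒ U over [I-1,I-2,II-1,II-2,II-3,II-4,III-1,III-2,III-3,III-4]: 627 consistent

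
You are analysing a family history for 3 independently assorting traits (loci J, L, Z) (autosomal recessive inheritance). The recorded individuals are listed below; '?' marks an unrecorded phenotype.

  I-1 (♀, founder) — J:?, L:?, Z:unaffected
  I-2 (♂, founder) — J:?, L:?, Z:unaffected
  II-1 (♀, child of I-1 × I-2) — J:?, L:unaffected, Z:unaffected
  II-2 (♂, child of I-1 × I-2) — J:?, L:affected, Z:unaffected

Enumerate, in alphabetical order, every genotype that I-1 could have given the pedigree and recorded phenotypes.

J/I-1 ? ·: JJ|Jj|jj
J/I-2 ? ·: JJ|Jj|jj
J/II-1 ? I-1×I-2: JJ|Jj|jj
J/II-2 ? I-1×I-2: JJ|Jj|jj
⇒ J over [I-1,I-2,II-1,II-2]: 29 consistent
L/I-1 ? ·: Ll|ll
L/I-2 ? ·: Ll|ll
L/II-1 un I-1×I-2: LL|Ll
L/II-2 aff I-1×I-2: ll
⇒ L over [I-1,I-2,II-1,II-2]: 4 consistent
Z/I-1 un ·: ZZ|Zz
Z/I-2 un ·: ZZ|Zz
Z/II-1 un I-1×I-2: ZZ|Zz
Z/II-2 un I-1×I-2: ZZ|Zz
⇒ Z over [I-1,I-2,II-1,II-2]: 13 consistent

I-1 ∈ {JJ Ll ZZ, JJ Ll Zz, JJ ll ZZ, JJ ll Zz, Jj Ll ZZ, Jj Ll Zz, Jj ll ZZ, Jj ll Zz, jj Ll ZZ, jj Ll Zz, jj ll ZZ, jj ll Zz}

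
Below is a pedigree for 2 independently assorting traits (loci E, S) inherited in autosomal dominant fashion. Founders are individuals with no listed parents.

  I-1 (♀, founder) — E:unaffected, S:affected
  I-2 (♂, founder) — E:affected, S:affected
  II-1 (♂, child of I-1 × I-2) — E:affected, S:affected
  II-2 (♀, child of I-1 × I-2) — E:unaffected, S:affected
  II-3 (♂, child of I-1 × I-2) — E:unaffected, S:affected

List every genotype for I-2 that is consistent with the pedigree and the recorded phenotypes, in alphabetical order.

I-2 ∈ {Ee SS, Ee Ss}

E/I-1 un ·: ee
E/I-2 aff ·: Ee
E/II-1 aff I-1×I-2: Ee
E/II-2 un I-1×I-2: ee
E/II-3 un I-1×I-2: ee
⇒ E over [I-1,I-2,II-1,II-2,II-3]: 1 consistent
S/I-1 aff ·: Ss|SS
S/I-2 aff ·: Ss|SS
S/II-1 aff I-1×I-2: Ss|SS
S/II-2 aff I-1×I-2: Ss|SS
S/II-3 aff I-1×I-2: Ss|SS
⇒ S over [I-1,I-2,II-1,II-2,II-3]: 25 consistent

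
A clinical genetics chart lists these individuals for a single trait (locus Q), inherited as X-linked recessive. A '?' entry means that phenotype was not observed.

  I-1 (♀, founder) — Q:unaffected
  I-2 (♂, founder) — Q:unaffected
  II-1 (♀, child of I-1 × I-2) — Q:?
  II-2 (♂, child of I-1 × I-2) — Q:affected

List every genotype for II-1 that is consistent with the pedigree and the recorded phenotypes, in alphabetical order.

Q/I-1 un ·: X^QX^q
Q/I-2 un ·: X^QY
Q/II-1 ? I-1×I-2: X^QX^Q|X^QX^q
Q/II-2 aff I-1×I-2: X^qY
⇒ Q over [I-1,I-2,II-1,II-2]: 2 consistent

II-1 ∈ {X^QX^Q, X^QX^q}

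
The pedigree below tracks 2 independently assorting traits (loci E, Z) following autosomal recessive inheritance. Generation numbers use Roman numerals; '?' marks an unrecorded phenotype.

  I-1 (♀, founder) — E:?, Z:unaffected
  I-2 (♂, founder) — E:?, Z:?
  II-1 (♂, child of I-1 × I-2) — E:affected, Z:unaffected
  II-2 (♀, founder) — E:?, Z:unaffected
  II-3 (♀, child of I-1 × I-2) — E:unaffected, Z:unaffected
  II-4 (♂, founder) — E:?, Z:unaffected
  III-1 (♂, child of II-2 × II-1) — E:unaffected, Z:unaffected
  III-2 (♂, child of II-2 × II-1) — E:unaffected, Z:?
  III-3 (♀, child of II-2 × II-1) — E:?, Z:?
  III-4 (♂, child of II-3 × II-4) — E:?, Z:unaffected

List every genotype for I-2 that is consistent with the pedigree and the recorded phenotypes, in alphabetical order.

E/I-1 ? ·: Ee|ee
E/I-2 ? ·: Ee|ee
E/II-1 aff I-1×I-2: ee
E/II-2 ? ·: EE|Ee
E/II-3 un I-1×I-2: EE|Ee
E/II-4 ? ·: EE|Ee|ee
E/III-1 un II-2×II-1: Ee
E/III-2 un II-2×II-1: Ee
E/III-3 ? II-2×II-1: Ee|ee
E/III-4 ? II-3×II-4: EE|Ee|ee
⇒ E over [I-1,I-2,II-1,II-2,II-3,II-4,III-1,III-2,III-3,III-4]: 75 consistent
Z/I-1 un ·: ZZ|Zz
Z/I-2 ? ·: ZZ|Zz|zz
Z/II-1 un I-1×I-2: ZZ|Zz
Z/II-2 un ·: ZZ|Zz
Z/II-3 un I-1×I-2: ZZ|Zz
Z/II-4 un ·: ZZ|Zz
Z/III-1 un II-2×II-1: ZZ|Zz
Z/III-2 ? II-2×II-1: ZZ|Zz|zz
Z/III-3 ? II-2×II-1: ZZ|Zz|zz
Z/III-4 un II-3×II-4: ZZ|Zz
⇒ Z over [I-1,I-2,II-1,II-2,II-3,II-4,III-1,III-2,III-3,III-4]: 970 consistent

I-2 ∈ {Ee ZZ, Ee Zz, Ee zz, ee ZZ, ee Zz, ee zz}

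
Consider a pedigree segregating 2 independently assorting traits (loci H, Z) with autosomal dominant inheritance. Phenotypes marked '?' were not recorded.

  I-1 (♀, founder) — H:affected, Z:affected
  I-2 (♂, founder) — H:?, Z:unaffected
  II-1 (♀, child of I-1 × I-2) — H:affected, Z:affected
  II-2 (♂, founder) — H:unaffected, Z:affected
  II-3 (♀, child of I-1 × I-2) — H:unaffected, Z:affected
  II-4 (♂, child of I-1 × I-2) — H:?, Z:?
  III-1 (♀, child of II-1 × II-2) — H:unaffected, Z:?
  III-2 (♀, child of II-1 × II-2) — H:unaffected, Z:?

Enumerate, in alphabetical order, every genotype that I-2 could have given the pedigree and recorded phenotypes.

I-2 ∈ {Hh zz, hh zz}

H/I-1 aff ·: Hh
H/I-2 ? ·: hh|Hh
H/II-1 aff I-1×I-2: Hh
H/II-2 un ·: hh
H/II-3 un I-1×I-2: hh
H/II-4 ? I-1×I-2: hh|Hh|HH
H/III-1 un II-1×II-2: hh
H/III-2 un II-1×II-2: hh
⇒ H over [I-1,I-2,II-1,II-2,II-3,II-4,III-1,III-2]: 5 consistent
Z/I-1 aff ·: Zz|ZZ
Z/I-2 un ·: zz
Z/II-1 aff I-1×I-2: Zz
Z/II-2 aff ·: Zz|ZZ
Z/II-3 aff I-1×I-2: Zz
Z/II-4 ? I-1×I-2: zz|Zz
Z/III-1 ? II-1×II-2: zz|Zz|ZZ
Z/III-2 ? II-1×II-2: zz|Zz|ZZ
⇒ Z over [I-1,I-2,II-1,II-2,II-3,II-4,III-1,III-2]: 39 consistent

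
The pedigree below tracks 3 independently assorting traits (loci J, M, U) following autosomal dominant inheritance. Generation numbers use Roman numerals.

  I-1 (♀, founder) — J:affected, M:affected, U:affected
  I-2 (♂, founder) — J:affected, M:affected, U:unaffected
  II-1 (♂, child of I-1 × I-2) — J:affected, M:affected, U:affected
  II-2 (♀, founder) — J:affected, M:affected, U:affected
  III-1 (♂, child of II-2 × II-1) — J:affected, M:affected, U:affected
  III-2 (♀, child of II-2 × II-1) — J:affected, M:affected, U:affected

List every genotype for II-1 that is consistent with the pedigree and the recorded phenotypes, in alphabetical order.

J/I-1 aff ·: Jj|JJ
J/I-2 aff ·: Jj|JJ
J/II-1 aff I-1×I-2: Jj|JJ
J/II-2 aff ·: Jj|JJ
J/III-1 aff II-2×II-1: Jj|JJ
J/III-2 aff II-2×II-1: Jj|JJ
⇒ J over [I-1,I-2,II-1,II-2,III-1,III-2]: 44 consistent
M/I-1 aff ·: Mm|MM
M/I-2 aff ·: Mm|MM
M/II-1 aff I-1×I-2: Mm|MM
M/II-2 aff ·: Mm|MM
M/III-1 aff II-2×II-1: Mm|MM
M/III-2 aff II-2×II-1: Mm|MM
⇒ M over [I-1,I-2,II-1,II-2,III-1,III-2]: 44 consistent
U/I-1 aff ·: Uu|UU
U/I-2 un ·: uu
U/II-1 aff I-1×I-2: Uu
U/II-2 aff ·: Uu|UU
U/III-1 aff II-2×II-1: Uu|UU
U/III-2 aff II-2×II-1: Uu|UU
⇒ U over [I-1,I-2,II-1,II-2,III-1,III-2]: 16 consistent

II-1 ∈ {JJ MM Uu, JJ Mm Uu, Jj MM Uu, Jj Mm Uu}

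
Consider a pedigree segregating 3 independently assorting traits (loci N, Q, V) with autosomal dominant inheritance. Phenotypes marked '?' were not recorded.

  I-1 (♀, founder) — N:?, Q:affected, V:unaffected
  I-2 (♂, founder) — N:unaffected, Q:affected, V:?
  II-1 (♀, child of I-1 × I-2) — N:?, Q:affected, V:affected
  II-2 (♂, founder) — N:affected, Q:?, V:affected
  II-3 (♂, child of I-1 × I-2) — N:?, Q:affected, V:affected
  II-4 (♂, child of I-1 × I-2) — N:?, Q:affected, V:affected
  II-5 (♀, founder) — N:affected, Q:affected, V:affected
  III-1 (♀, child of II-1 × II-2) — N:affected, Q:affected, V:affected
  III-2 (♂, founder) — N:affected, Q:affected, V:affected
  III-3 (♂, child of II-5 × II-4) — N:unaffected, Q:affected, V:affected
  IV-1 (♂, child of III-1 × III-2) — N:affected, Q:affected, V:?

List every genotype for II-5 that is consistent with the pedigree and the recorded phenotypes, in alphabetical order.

N/I-1 ? ·: nn|Nn|NN
N/I-2 un ·: nn
N/II-1 ? I-1×I-2: nn|Nn
N/II-2 aff ·: Nn|NN
N/II-3 ? I-1×I-2: nn|Nn
N/II-4 ? I-1×I-2: nn|Nn
N/II-5 aff ·: Nn
N/III-1 aff II-1×II-2: Nn|NN
N/III-2 aff ·: Nn|NN
N/III-3 un II-5×II-4: nn
N/IV-1 aff III-1×III-2: Nn|NN
⇒ N over [I-1,I-2,II-1,II-2,II-3,II-4,II-5,III-1,III-2,III-3,IV-1]: 110 consistent
Q/I-1 aff ·: Qq|QQ
Q/I-2 aff ·: Qq|QQ
Q/II-1 aff I-1×I-2: Qq|QQ
Q/II-2 ? ·: qq|Qq|QQ
Q/II-3 aff I-1×I-2: Qq|QQ
Q/II-4 aff I-1×I-2: Qq|QQ
Q/II-5 aff ·: Qq|QQ
Q/III-1 aff II-1×II-2: Qq|QQ
Q/III-2 aff ·: Qq|QQ
Q/III-3 aff II-5×II-4: Qq|QQ
Q/IV-1 aff III-1×III-2: Qq|QQ
⇒ Q over [I-1,I-2,II-1,II-2,II-3,II-4,II-5,III-1,III-2,III-3,IV-1]: 1386 consistent
V/I-1 un ·: vv
V/I-2 ? ·: Vv|VV
V/II-1 aff I-1×I-2: Vv
V/II-2 aff ·: Vv|VV
V/II-3 aff I-1×I-2: Vv
V/II-4 aff I-1×I-2: Vv
V/II-5 aff ·: Vv|VV
V/III-1 aff II-1×II-2: Vv|VV
V/III-2 aff ·: Vv|VV
V/III-3 aff II-5×II-4: Vv|VV
V/IV-1 ? III-1×III-2: vv|Vv|VV
⇒ V over [I-1,I-2,II-1,II-2,II-3,II-4,II-5,III-1,III-2,III-3,IV-1]: 128 consistent

II-5 ∈ {Nn QQ VV, Nn QQ Vv, Nn Qq VV, Nn Qq Vv}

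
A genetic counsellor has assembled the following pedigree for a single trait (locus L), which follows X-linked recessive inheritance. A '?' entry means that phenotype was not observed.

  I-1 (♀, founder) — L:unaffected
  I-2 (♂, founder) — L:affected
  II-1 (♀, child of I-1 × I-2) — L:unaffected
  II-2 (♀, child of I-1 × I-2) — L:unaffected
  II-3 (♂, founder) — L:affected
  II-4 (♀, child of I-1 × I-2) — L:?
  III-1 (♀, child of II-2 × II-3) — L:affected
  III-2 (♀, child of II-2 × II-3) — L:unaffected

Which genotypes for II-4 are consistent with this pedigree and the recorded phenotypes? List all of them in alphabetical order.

L/I-1 un ·: X^LX^L|X^LX^l
L/I-2 aff ·: X^lY
L/II-1 un I-1×I-2: X^LX^l
L/II-2 un I-1×I-2: X^LX^l
L/II-3 aff ·: X^lY
L/II-4 ? I-1×I-2: X^LX^l|X^lX^l
L/III-1 aff II-2×II-3: X^lX^l
L/III-2 un II-2×II-3: X^LX^l
⇒ L over [I-1,I-2,II-1,II-2,II-3,II-4,III-1,III-2]: 3 consistent

II-4 ∈ {X^LX^l, X^lX^l}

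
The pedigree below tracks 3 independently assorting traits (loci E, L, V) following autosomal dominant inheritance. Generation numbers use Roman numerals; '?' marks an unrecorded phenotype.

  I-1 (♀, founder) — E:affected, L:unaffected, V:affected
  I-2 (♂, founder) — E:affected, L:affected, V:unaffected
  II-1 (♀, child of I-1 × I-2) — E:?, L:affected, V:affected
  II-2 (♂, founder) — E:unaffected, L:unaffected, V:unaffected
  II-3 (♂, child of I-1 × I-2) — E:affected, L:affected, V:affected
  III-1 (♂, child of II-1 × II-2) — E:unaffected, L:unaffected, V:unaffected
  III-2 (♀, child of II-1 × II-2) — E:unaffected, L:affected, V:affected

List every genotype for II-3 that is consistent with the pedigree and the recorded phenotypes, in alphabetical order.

II-3 ∈ {EE Ll Vv, Ee Ll Vv}

E/I-1 aff ·: Ee|EE
E/I-2 aff ·: Ee|EE
E/II-1 ? I-1×I-2: ee|Ee
E/II-2 un ·: ee
E/II-3 aff I-1×I-2: Ee|EE
E/III-1 un II-1×II-2: ee
E/III-2 un II-1×II-2: ee
⇒ E over [I-1,I-2,II-1,II-2,II-3,III-1,III-2]: 8 consistent
L/I-1 un ·: ll
L/I-2 aff ·: Ll|LL
L/II-1 aff I-1×I-2: Ll
L/II-2 un ·: ll
L/II-3 aff I-1×I-2: Ll
L/III-1 un II-1×II-2: ll
L/III-2 aff II-1×II-2: Ll
⇒ L over [I-1,I-2,II-1,II-2,II-3,III-1,III-2]: 2 consistent
V/I-1 aff ·: Vv|VV
V/I-2 un ·: vv
V/II-1 aff I-1×I-2: Vv
V/II-2 un ·: vv
V/II-3 aff I-1×I-2: Vv
V/III-1 un II-1×II-2: vv
V/III-2 aff II-1×II-2: Vv
⇒ V over [I-1,I-2,II-1,II-2,II-3,III-1,III-2]: 2 consistent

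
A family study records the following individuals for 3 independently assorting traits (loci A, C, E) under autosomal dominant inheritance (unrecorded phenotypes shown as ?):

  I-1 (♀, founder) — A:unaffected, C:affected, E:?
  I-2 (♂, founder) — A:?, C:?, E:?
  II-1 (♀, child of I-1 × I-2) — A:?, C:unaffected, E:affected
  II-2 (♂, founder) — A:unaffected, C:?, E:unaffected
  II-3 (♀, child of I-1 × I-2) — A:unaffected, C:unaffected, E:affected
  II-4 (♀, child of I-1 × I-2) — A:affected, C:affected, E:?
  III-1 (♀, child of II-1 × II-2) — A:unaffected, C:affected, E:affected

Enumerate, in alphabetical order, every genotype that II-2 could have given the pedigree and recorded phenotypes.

A/I-1 un ·: aa
A/I-2 ? ·: Aa
A/II-1 ? I-1×I-2: aa|Aa
A/II-2 un ·: aa
A/II-3 un I-1×I-2: aa
A/II-4 aff I-1×I-2: Aa
A/III-1 un II-1×II-2: aa
⇒ A over [I-1,I-2,II-1,II-2,II-3,II-4,III-1]: 2 consistent
C/I-1 aff ·: Cc
C/I-2 ? ·: cc|Cc
C/II-1 un I-1×I-2: cc
C/II-2 ? ·: Cc|CC
C/II-3 un I-1×I-2: cc
C/II-4 aff I-1×I-2: Cc|CC
C/III-1 aff II-1×II-2: Cc
⇒ C over [I-1,I-2,II-1,II-2,II-3,II-4,III-1]: 6 consistent
E/I-1 ? ·: ee|Ee|EE
E/I-2 ? ·: ee|Ee|EE
E/II-1 aff I-1×I-2: Ee|EE
E/II-2 un ·: ee
E/II-3 aff I-1×I-2: Ee|EE
E/II-4 ? I-1×I-2: ee|Ee|EE
E/III-1 aff II-1×II-2: Ee
⇒ E over [I-1,I-2,II-1,II-2,II-3,II-4,III-1]: 35 consistent

II-2 ∈ {aa CC ee, aa Cc ee}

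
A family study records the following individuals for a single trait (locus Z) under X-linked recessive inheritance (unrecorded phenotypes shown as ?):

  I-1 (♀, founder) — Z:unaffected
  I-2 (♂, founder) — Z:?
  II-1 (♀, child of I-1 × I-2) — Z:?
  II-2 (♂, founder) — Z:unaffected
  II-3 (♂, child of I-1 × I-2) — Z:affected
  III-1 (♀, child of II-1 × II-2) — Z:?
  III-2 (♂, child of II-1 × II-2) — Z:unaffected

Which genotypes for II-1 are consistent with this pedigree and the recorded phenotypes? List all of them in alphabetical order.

II-1 ∈ {X^ZX^Z, X^ZX^z}

Z/I-1 un ·: X^ZX^z
Z/I-2 ? ·: X^ZY|X^zY
Z/II-1 ? I-1×I-2: X^ZX^Z|X^ZX^z
Z/II-2 un ·: X^ZY
Z/II-3 aff I-1×I-2: X^zY
Z/III-1 ? II-1×II-2: X^ZX^Z|X^ZX^z
Z/III-2 un II-1×II-2: X^ZY
⇒ Z over [I-1,I-2,II-1,II-2,II-3,III-1,III-2]: 5 consistent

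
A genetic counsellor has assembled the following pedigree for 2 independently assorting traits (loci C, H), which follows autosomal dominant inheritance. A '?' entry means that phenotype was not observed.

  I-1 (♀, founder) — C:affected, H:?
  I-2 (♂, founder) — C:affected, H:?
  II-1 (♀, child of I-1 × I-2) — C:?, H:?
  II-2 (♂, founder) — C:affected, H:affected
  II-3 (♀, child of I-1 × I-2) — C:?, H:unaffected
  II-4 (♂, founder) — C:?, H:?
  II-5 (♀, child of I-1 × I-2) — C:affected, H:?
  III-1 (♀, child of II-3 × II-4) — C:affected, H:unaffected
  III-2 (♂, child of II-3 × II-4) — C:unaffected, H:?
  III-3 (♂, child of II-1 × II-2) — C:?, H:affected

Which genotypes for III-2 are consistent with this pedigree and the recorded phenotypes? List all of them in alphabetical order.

C/I-1 aff ·: Cc|CC
C/I-2 aff ·: Cc|CC
C/II-1 ? I-1×I-2: cc|Cc|CC
C/II-2 aff ·: Cc|CC
C/II-3 ? I-1×I-2: cc|Cc
C/II-4 ? ·: cc|Cc
C/II-5 aff I-1×I-2: Cc|CC
C/III-1 aff II-3×II-4: Cc|CC
C/III-2 un II-3×II-4: cc
C/III-3 ? II-1×II-2: cc|Cc|CC
⇒ C over [I-1,I-2,II-1,II-2,II-3,II-4,II-5,III-1,III-2,III-3]: 184 consistent
H/I-1 ? ·: hh|Hh
H/I-2 ? ·: hh|Hh
H/II-1 ? I-1×I-2: hh|Hh|HH
H/II-2 aff ·: Hh|HH
H/II-3 un I-1×I-2: hh
H/II-4 ? ·: hh|Hh
H/II-5 ? I-1×I-2: hh|Hh|HH
H/III-1 un II-3×II-4: hh
H/III-2 ? II-3×II-4: hh|Hh
H/III-3 aff II-1×II-2: Hh|HH
⇒ H over [I-1,I-2,II-1,II-2,II-3,II-4,II-5,III-1,III-2,III-3]: 159 consistent

III-2 ∈ {cc Hh, cc hh}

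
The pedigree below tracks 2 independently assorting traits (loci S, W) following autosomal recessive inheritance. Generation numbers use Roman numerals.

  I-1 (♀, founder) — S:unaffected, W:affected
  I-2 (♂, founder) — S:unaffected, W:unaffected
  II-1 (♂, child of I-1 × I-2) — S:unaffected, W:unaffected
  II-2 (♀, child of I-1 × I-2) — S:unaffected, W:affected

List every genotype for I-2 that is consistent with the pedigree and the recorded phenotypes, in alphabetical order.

I-2 ∈ {SS Ww, Ss Ww}

S/I-1 un ·: SS|Ss
S/I-2 un ·: SS|Ss
S/II-1 un I-1×I-2: SS|Ss
S/II-2 un I-1×I-2: SS|Ss
⇒ S over [I-1,I-2,II-1,II-2]: 13 consistent
W/I-1 aff ·: ww
W/I-2 un ·: Ww
W/II-1 un I-1×I-2: Ww
W/II-2 aff I-1×I-2: ww
⇒ W over [I-1,I-2,II-1,II-2]: 1 consistent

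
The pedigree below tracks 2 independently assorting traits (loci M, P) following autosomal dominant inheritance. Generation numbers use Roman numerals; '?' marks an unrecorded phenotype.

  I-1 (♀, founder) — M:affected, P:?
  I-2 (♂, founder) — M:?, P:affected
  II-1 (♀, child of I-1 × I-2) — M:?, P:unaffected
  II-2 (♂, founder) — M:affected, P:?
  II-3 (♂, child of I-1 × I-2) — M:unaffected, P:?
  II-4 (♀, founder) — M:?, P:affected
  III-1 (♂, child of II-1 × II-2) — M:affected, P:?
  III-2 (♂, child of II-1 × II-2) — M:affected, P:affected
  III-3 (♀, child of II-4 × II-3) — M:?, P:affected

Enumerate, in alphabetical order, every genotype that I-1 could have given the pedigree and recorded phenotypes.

I-1 ∈ {Mm Pp, Mm pp}

M/I-1 aff ·: Mm
M/I-2 ? ·: mm|Mm
M/II-1 ? I-1×I-2: mm|Mm|MM
M/II-2 aff ·: Mm|MM
M/II-3 un I-1×I-2: mm
M/II-4 ? ·: mm|Mm|MM
M/III-1 aff II-1×II-2: Mm|MM
M/III-2 aff II-1×II-2: Mm|MM
M/III-3 ? II-4×II-3: mm|Mm
⇒ M over [I-1,I-2,II-1,II-2,II-3,II-4,III-1,III-2,III-3]: 100 consistent
P/I-1 ? ·: pp|Pp
P/I-2 aff ·: Pp
P/II-1 un I-1×I-2: pp
P/II-2 ? ·: Pp|PP
P/II-3 ? I-1×I-2: pp|Pp|PP
P/II-4 aff ·: Pp|PP
P/III-1 ? II-1×II-2: pp|Pp
P/III-2 aff II-1×II-2: Pp
P/III-3 aff II-4×II-3: Pp|PP
⇒ P over [I-1,I-2,II-1,II-2,II-3,II-4,III-1,III-2,III-3]: 45 consistent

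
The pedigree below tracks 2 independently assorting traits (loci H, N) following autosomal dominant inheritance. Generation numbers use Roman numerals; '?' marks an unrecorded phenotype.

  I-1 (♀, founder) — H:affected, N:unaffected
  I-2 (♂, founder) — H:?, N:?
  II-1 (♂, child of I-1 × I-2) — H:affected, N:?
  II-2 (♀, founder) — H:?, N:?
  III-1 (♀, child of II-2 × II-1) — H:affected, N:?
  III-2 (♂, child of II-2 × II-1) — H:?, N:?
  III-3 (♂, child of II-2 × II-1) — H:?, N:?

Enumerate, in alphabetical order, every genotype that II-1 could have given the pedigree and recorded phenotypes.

II-1 ∈ {HH Nn, HH nn, Hh Nn, Hh nn}

H/I-1 aff ·: Hh|HH
H/I-2 ? ·: hh|Hh|HH
H/II-1 aff I-1×I-2: Hh|HH
H/II-2 ? ·: hh|Hh|HH
H/III-1 aff II-2×II-1: Hh|HH
H/III-2 ? II-2×II-1: hh|Hh|HH
H/III-3 ? II-2×II-1: hh|Hh|HH
⇒ H over [I-1,I-2,II-1,II-2,III-1,III-2,III-3]: 190 consistent
N/I-1 un ·: nn
N/I-2 ? ·: nn|Nn|NN
N/II-1 ? I-1×I-2: nn|Nn
N/II-2 ? ·: nn|Nn|NN
N/III-1 ? II-2×II-1: nn|Nn|NN
N/III-2 ? II-2×II-1: nn|Nn|NN
N/III-3 ? II-2×II-1: nn|Nn|NN
⇒ N over [I-1,I-2,II-1,II-2,III-1,III-2,III-3]: 106 consistent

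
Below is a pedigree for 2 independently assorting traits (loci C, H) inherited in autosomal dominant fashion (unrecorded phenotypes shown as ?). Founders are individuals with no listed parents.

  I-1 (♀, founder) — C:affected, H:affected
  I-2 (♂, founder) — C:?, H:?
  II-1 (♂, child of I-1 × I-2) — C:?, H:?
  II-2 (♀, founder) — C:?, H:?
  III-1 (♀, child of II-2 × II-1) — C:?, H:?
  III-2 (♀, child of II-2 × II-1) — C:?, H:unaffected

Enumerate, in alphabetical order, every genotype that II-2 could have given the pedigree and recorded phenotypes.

II-2 ∈ {CC Hh, CC hh, Cc Hh, Cc hh, cc Hh, cc hh}

C/I-1 aff ·: Cc|CC
C/I-2 ? ·: cc|Cc|CC
C/II-1 ? I-1×I-2: cc|Cc|CC
C/II-2 ? ·: cc|Cc|CC
C/III-1 ? II-2×II-1: cc|Cc|CC
C/III-2 ? II-2×II-1: cc|Cc|CC
⇒ C over [I-1,I-2,II-1,II-2,III-1,III-2]: 121 consistent
H/I-1 aff ·: Hh|HH
H/I-2 ? ·: hh|Hh|HH
H/II-1 ? I-1×I-2: hh|Hh
H/II-2 ? ·: hh|Hh
H/III-1 ? II-2×II-1: hh|Hh|HH
H/III-2 un II-2×II-1: hh
⇒ H over [I-1,I-2,II-1,II-2,III-1,III-2]: 31 consistent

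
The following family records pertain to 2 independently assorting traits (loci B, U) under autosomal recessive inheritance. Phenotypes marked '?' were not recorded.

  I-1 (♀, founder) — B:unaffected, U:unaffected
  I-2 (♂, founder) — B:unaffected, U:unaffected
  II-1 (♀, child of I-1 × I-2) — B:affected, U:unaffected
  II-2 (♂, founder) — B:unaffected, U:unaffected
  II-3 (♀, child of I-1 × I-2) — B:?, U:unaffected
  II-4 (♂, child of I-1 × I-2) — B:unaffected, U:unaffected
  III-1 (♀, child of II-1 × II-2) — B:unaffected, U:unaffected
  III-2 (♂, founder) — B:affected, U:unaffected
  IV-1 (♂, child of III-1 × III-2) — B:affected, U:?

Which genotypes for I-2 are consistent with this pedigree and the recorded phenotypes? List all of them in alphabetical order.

B/I-1 un ·: Bb
B/I-2 un ·: Bb
B/II-1 aff I-1×I-2: bb
B/II-2 un ·: BB|Bb
B/II-3 ? I-1×I-2: BB|Bb|bb
B/II-4 un I-1×I-2: BB|Bb
B/III-1 un II-1×II-2: Bb
B/III-2 aff ·: bb
B/IV-1 aff III-1×III-2: bb
⇒ B over [I-1,I-2,II-1,II-2,II-3,II-4,III-1,III-2,IV-1]: 12 consistent
U/I-1 un ·: UU|Uu
U/I-2 un ·: UU|Uu
U/II-1 un I-1×I-2: UU|Uu
U/II-2 un ·: UU|Uu
U/II-3 un I-1×I-2: UU|Uu
U/II-4 un I-1×I-2: UU|Uu
U/III-1 un II-1×II-2: UU|Uu
U/III-2 un ·: UU|Uu
U/IV-1 ? III-1×III-2: UU|Uu|uu
⇒ U over [I-1,I-2,II-1,II-2,II-3,II-4,III-1,III-2,IV-1]: 335 consistent

I-2 ∈ {Bb UU, Bb Uu}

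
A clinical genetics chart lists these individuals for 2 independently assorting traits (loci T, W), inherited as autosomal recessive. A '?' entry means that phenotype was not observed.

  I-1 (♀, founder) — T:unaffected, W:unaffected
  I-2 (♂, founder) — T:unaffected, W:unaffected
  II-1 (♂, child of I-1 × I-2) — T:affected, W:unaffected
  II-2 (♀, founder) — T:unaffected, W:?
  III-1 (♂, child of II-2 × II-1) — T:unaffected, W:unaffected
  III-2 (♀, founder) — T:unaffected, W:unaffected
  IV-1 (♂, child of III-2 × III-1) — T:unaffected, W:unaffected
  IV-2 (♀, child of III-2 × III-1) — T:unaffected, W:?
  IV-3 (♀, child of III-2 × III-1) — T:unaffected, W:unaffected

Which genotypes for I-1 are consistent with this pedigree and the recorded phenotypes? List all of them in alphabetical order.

I-1 ∈ {Tt WW, Tt Ww}

T/I-1 un ·: Tt
T/I-2 un ·: Tt
T/II-1 aff I-1×I-2: tt
T/II-2 un ·: TT|Tt
T/III-1 un II-2×II-1: Tt
T/III-2 un ·: TT|Tt
T/IV-1 un III-2×III-1: TT|Tt
T/IV-2 un III-2×III-1: TT|Tt
T/IV-3 un III-2×III-1: TT|Tt
⇒ T over [I-1,I-2,II-1,II-2,III-1,III-2,IV-1,IV-2,IV-3]: 32 consistent
W/I-1 un ·: WW|Ww
W/I-2 un ·: WW|Ww
W/II-1 un I-1×I-2: WW|Ww
W/II-2 ? ·: WW|Ww|ww
W/III-1 un II-2×II-1: WW|Ww
W/III-2 un ·: WW|Ww
W/IV-1 un III-2×III-1: WW|Ww
W/IV-2 ? III-2×III-1: WW|Ww|ww
W/IV-3 un III-2×III-1: WW|Ww
⇒ W over [I-1,I-2,II-1,II-2,III-1,III-2,IV-1,IV-2,IV-3]: 466 consistent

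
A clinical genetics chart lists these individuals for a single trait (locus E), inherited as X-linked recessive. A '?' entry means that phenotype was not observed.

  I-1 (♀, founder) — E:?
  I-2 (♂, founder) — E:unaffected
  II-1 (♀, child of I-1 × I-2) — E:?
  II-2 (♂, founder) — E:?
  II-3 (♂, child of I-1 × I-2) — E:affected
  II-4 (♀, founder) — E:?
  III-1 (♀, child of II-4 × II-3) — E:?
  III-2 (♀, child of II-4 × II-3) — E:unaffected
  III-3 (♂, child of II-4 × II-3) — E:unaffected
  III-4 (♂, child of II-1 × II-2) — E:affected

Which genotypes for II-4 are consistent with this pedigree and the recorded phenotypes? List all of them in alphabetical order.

II-4 ∈ {X^EX^E, X^EX^e}

E/I-1 ? ·: X^EX^e|X^eX^e
E/I-2 un ·: X^EY
E/II-1 ? I-1×I-2: X^EX^e
E/II-2 ? ·: X^EY|X^eY
E/II-3 aff I-1×I-2: X^eY
E/II-4 ? ·: X^EX^E|X^EX^e
E/III-1 ? II-4×II-3: X^EX^e|X^eX^e
E/III-2 un II-4×II-3: X^EX^e
E/III-3 un II-4×II-3: X^EY
E/III-4 aff II-1×II-2: X^eY
⇒ E over [I-1,I-2,II-1,II-2,II-3,II-4,III-1,III-2,III-3,III-4]: 12 consistent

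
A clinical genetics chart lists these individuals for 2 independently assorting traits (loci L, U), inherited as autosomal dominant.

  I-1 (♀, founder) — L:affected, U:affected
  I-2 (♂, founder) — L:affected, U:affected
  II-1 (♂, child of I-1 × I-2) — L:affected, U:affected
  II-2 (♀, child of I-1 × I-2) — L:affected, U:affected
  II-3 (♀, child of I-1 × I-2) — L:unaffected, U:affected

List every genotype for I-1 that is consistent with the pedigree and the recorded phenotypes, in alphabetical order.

L/I-1 aff ·: Ll
L/I-2 aff ·: Ll
L/II-1 aff I-1×I-2: Ll|LL
L/II-2 aff I-1×I-2: Ll|LL
L/II-3 un I-1×I-2: ll
⇒ L over [I-1,I-2,II-1,II-2,II-3]: 4 consistent
U/I-1 aff ·: Uu|UU
U/I-2 aff ·: Uu|UU
U/II-1 aff I-1×I-2: Uu|UU
U/II-2 aff I-1×I-2: Uu|UU
U/II-3 aff I-1×I-2: Uu|UU
⇒ U over [I-1,I-2,II-1,II-2,II-3]: 25 consistent

I-1 ∈ {Ll UU, Ll Uu}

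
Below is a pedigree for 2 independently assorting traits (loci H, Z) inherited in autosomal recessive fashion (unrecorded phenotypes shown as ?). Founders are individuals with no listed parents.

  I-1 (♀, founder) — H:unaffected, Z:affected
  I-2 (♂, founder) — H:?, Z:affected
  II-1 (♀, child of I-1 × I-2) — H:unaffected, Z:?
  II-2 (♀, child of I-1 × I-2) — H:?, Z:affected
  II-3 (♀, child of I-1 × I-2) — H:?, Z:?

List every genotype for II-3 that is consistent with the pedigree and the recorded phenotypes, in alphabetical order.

H/I-1 un ·: HH|Hh
H/I-2 ? ·: HH|Hh|hh
H/II-1 un I-1×I-2: HH|Hh
H/II-2 ? I-1×I-2: HH|Hh|hh
H/II-3 ? I-1×I-2: HH|Hh|hh
⇒ H over [I-1,I-2,II-1,II-2,II-3]: 40 consistent
Z/I-1 aff ·: zz
Z/I-2 aff ·: zz
Z/II-1 ? I-1×I-2: zz
Z/II-2 aff I-1×I-2: zz
Z/II-3 ? I-1×I-2: zz
⇒ Z over [I-1,I-2,II-1,II-2,II-3]: 1 consistent

II-3 ∈ {HH zz, Hh zz, hh zz}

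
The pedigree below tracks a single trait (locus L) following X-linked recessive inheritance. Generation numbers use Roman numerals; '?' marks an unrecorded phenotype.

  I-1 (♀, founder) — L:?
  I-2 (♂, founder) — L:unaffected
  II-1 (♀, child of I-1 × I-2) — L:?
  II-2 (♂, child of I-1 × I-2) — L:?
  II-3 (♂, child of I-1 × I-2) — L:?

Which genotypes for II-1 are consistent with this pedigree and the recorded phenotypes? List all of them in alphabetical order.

II-1 ∈ {X^LX^L, X^LX^l}

L/I-1 ? ·: X^LX^L|X^LX^l|X^lX^l
L/I-2 un ·: X^LY
L/II-1 ? I-1×I-2: X^LX^L|X^LX^l
L/II-2 ? I-1×I-2: X^LY|X^lY
L/II-3 ? I-1×I-2: X^LY|X^lY
⇒ L over [I-1,I-2,II-1,II-2,II-3]: 10 consistent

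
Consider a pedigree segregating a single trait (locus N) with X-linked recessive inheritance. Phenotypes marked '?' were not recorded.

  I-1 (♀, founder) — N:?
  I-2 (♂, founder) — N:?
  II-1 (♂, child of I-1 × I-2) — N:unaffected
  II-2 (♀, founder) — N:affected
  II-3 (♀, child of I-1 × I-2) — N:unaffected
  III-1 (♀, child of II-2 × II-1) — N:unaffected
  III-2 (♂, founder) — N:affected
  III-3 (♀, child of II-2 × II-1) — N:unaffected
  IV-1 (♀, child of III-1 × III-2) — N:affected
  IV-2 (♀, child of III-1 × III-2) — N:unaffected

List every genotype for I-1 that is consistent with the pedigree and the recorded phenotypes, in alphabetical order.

I-1 ∈ {X^NX^N, X^NX^n}

N/I-1 ? ·: X^NX^N|X^NX^n
N/I-2 ? ·: X^NY|X^nY
N/II-1 un I-1×I-2: X^NY
N/II-2 aff ·: X^nX^n
N/II-3 un I-1×I-2: X^NX^N|X^NX^n
N/III-1 un II-2×II-1: X^NX^n
N/III-2 aff ·: X^nY
N/III-3 un II-2×II-1: X^NX^n
N/IV-1 aff III-1×III-2: X^nX^n
N/IV-2 un III-1×III-2: X^NX^n
⇒ N over [I-1,I-2,II-1,II-2,II-3,III-1,III-2,III-3,IV-1,IV-2]: 5 consistent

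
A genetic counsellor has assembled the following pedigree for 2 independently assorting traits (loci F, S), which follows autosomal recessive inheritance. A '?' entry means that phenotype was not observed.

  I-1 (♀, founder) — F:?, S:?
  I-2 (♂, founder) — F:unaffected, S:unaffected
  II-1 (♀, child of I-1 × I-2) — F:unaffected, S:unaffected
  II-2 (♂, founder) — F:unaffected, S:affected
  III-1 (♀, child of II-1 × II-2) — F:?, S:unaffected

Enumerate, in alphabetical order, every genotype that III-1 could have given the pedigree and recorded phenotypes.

F/I-1 ? ·: FF|Ff|ff
F/I-2 un ·: FF|Ff
F/II-1 un I-1×I-2: FF|Ff
F/II-2 un ·: FF|Ff
F/III-1 ? II-1×II-2: FF|Ff|ff
⇒ F over [I-1,I-2,II-1,II-2,III-1]: 37 consistent
S/I-1 ? ·: SS|Ss|ss
S/I-2 un ·: SS|Ss
S/II-1 un I-1×I-2: SS|Ss
S/II-2 aff ·: ss
S/III-1 un II-1×II-2: Ss
⇒ S over [I-1,I-2,II-1,II-2,III-1]: 9 consistent

III-1 ∈ {FF Ss, Ff Ss, ff Ss}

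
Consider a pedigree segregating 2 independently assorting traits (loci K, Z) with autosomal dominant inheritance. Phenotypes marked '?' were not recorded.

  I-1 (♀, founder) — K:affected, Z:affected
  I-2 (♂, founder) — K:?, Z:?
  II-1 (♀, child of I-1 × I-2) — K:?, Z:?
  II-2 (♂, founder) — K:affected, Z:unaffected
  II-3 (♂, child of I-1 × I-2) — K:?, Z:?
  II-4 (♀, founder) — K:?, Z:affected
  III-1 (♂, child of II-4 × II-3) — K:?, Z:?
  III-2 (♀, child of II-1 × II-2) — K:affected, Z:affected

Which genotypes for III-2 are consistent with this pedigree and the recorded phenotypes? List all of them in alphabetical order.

K/I-1 aff ·: Kk|KK
K/I-2 ? ·: kk|Kk|KK
K/II-1 ? I-1×I-2: kk|Kk|KK
K/II-2 aff ·: Kk|KK
K/II-3 ? I-1×I-2: kk|Kk|KK
K/II-4 ? ·: kk|Kk|KK
K/III-1 ? II-4×II-3: kk|Kk|KK
K/III-2 aff II-1×II-2: Kk|KK
⇒ K over [I-1,I-2,II-1,II-2,II-3,II-4,III-1,III-2]: 395 consistent
Z/I-1 aff ·: Zz|ZZ
Z/I-2 ? ·: zz|Zz|ZZ
Z/II-1 ? I-1×I-2: Zz|ZZ
Z/II-2 un ·: zz
Z/II-3 ? I-1×I-2: zz|Zz|ZZ
Z/II-4 aff ·: Zz|ZZ
Z/III-1 ? II-4×II-3: zz|Zz|ZZ
Z/III-2 aff II-1×II-2: Zz
⇒ Z over [I-1,I-2,II-1,II-2,II-3,II-4,III-1,III-2]: 70 consistent

III-2 ∈ {KK Zz, Kk Zz}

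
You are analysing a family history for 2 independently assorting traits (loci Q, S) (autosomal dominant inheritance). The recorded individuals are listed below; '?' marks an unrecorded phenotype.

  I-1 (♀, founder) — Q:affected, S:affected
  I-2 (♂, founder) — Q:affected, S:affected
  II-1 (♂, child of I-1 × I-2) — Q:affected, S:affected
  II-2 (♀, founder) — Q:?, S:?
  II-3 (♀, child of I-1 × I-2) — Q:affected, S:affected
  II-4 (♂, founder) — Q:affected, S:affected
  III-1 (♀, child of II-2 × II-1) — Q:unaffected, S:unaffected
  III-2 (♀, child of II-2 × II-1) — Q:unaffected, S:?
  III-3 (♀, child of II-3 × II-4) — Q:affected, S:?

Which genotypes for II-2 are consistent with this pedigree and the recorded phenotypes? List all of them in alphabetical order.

II-2 ∈ {Qq Ss, Qq ss, qq Ss, qq ss}

Q/I-1 aff ·: Qq|QQ
Q/I-2 aff ·: Qq|QQ
Q/II-1 aff I-1×I-2: Qq
Q/II-2 ? ·: qq|Qq
Q/II-3 aff I-1×I-2: Qq|QQ
Q/II-4 aff ·: Qq|QQ
Q/III-1 un II-2×II-1: qq
Q/III-2 un II-2×II-1: qq
Q/III-3 aff II-3×II-4: Qq|QQ
⇒ Q over [I-1,I-2,II-1,II-2,II-3,II-4,III-1,III-2,III-3]: 42 consistent
S/I-1 aff ·: Ss|SS
S/I-2 aff ·: Ss|SS
S/II-1 aff I-1×I-2: Ss
S/II-2 ? ·: ss|Ss
S/II-3 aff I-1×I-2: Ss|SS
S/II-4 aff ·: Ss|SS
S/III-1 un II-2×II-1: ss
S/III-2 ? II-2×II-1: ss|Ss|SS
S/III-3 ? II-3×II-4: ss|Ss|SS
⇒ S over [I-1,I-2,II-1,II-2,II-3,II-4,III-1,III-2,III-3]: 120 consistent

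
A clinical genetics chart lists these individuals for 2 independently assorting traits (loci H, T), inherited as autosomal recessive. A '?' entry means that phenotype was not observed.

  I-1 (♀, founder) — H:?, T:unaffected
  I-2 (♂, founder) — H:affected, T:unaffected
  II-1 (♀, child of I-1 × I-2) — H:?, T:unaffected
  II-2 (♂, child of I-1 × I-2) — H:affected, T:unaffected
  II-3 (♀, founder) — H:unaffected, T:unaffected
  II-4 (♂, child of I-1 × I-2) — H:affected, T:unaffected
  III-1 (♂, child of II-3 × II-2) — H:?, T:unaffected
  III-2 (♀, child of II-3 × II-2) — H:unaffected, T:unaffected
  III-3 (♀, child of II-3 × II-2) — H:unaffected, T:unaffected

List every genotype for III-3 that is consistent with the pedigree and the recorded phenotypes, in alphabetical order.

H/I-1 ? ·: Hh|hh
H/I-2 aff ·: hh
H/II-1 ? I-1×I-2: Hh|hh
H/II-2 aff I-1×I-2: hh
H/II-3 un ·: HH|Hh
H/II-4 aff I-1×I-2: hh
H/III-1 ? II-3×II-2: Hh|hh
H/III-2 un II-3×II-2: Hh
H/III-3 un II-3×II-2: Hh
⇒ H over [I-1,I-2,II-1,II-2,II-3,II-4,III-1,III-2,III-3]: 9 consistent
T/I-1 un ·: TT|Tt
T/I-2 un ·: TT|Tt
T/II-1 un I-1×I-2: TT|Tt
T/II-2 un I-1×I-2: TT|Tt
T/II-3 un ·: TT|Tt
T/II-4 un I-1×I-2: TT|Tt
T/III-1 un II-3×II-2: TT|Tt
T/III-2 un II-3×II-2: TT|Tt
T/III-3 un II-3×II-2: TT|Tt
⇒ T over [I-1,I-2,II-1,II-2,II-3,II-4,III-1,III-2,III-3]: 309 consistent

III-3 ∈ {Hh TT, Hh Tt}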